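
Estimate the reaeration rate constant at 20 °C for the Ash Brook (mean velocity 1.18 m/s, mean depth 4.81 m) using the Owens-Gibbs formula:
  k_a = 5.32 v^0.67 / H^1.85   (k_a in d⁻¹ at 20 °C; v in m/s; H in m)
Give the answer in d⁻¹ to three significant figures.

k_a ≈ 0.325 d⁻¹

k_a = 5.32 × 1.18^0.67 / 4.81^1.85 = 5.32 × 1.117 / 18.28 = 0.3252 d⁻¹.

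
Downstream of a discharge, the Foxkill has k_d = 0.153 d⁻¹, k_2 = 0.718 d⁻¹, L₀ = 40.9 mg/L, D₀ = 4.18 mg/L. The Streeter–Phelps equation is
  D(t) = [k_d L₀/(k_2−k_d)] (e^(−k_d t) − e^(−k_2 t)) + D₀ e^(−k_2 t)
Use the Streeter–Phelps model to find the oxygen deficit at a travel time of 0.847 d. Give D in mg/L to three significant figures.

k_d L₀/(k_2−k_d) = 0.153×40.9/(0.718−0.153) = 6.258/0.5650 = 11.08 mg/L.
e^(−k_d t) = e^(−0.153×0.8470) = 0.8785; e^(−k_2 t) = e^(−0.718×0.8470) = 0.5444.
D = 11.08 × (0.8785 − 0.5444) + 4.18 × 0.5444 = 3.700 + 2.275 = 5.976 mg/L.

D ≈ 5.98 mg/L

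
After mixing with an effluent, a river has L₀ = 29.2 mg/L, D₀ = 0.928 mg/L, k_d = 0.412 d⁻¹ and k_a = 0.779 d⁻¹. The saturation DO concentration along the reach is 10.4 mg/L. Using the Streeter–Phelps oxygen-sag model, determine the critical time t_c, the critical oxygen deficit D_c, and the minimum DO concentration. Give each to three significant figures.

At the critical point dD/dt = 0, so k_d L₀ e^(−k_d t) = k_a D. Substituting D(t) from the Streeter–Phelps equation and solving for t gives
t_c = ln[(k_a/k_d)(1 − D₀(k_a−k_d)/(k_d L₀))] / (k_a−k_d).
Here k_a−k_d = 0.3670 d⁻¹ and 1 − D₀(k_a−k_d)/(k_d L₀) = 1 − 0.928×0.3670/(0.412×29.2) = 0.9717, so
t_c = ln(1.891 × 0.9717) / 0.3670 = 0.6083 / 0.3670 = 1.657 d.
L(t_c) = L₀ e^(−k_d t_c) = 29.2 × 0.5052 = 14.75 mg/L, and at the critical point k_a D_c = k_d L, so D_c = (0.412/0.779) × 14.75 = 7.802 mg/L.
Minimum DO = C_s − D_c = 10.4 − 7.802 = 2.598 mg/L.

t_c ≈ 1.66 d; D_c ≈ 7.80 mg/L; min DO ≈ 2.60 mg/L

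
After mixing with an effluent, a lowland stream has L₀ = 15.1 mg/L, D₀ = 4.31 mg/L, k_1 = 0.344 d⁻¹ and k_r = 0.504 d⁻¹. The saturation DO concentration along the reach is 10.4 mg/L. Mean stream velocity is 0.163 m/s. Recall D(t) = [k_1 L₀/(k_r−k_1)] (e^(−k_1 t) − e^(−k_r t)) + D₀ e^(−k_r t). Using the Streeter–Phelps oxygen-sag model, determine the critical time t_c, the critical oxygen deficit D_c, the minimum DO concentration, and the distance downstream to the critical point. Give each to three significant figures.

At the critical point dD/dt = 0, so k_1 L₀ e^(−k_1 t) = k_r D. Substituting D(t) from the Streeter–Phelps equation and solving for t gives
t_c = ln[(k_r/k_1)(1 − D₀(k_r−k_1)/(k_1 L₀))] / (k_r−k_1).
Here k_r−k_1 = 0.1600 d⁻¹ and 1 − D₀(k_r−k_1)/(k_1 L₀) = 1 − 4.31×0.1600/(0.344×15.1) = 0.8672, so
t_c = ln(1.465 × 0.8672) / 0.1600 = 0.2395 / 0.1600 = 1.497 d.
L(t_c) = L₀ e^(−k_1 t_c) = 15.1 × 0.5975 = 9.023 mg/L, and at the critical point k_r D_c = k_1 L, so D_c = (0.344/0.504) × 9.023 = 6.159 mg/L.
Minimum DO = C_s − D_c = 10.4 − 6.159 = 4.241 mg/L.
x_c = v t_c = 0.163 m/s × 1.497 d × 86400 s/d = 21080 m ≈ 21.1 km.

t_c ≈ 1.50 d; D_c ≈ 6.16 mg/L; min DO ≈ 4.24 mg/L; x_c ≈ 21.1 km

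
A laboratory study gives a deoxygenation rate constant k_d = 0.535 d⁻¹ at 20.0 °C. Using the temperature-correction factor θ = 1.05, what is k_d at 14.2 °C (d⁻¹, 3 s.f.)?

k_d ≈ 0.403 d⁻¹

k_d(T₂) = k_d(T₁) · θ^(T₂−T₁) = 0.535 × 1.05^(14.2−20.0)
= 0.535 × 1.05^-5.80 = 0.535 × 0.7535 = 0.4031 d⁻¹.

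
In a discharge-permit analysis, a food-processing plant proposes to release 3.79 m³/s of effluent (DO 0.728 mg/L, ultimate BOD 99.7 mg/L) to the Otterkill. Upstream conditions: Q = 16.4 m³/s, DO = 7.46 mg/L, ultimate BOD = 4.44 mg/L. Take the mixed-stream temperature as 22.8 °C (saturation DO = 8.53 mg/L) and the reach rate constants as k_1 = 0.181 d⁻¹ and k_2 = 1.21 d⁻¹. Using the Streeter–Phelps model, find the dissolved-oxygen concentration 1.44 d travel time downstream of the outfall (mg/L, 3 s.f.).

Mixed DO = (16.4×7.46 + 3.79×0.728)/(16.4+3.79) = 125.1/20.19 = 6.196 mg/L.
Mixed L₀ = (16.4×4.44 + 3.79×99.7)/(20.19) = 450.7/20.19 = 22.32 mg/L.
Initial deficit D₀ = C_s − DO₀ = 8.53 − 6.196 = 2.334 mg/L.
D(1.44) = [0.181×22.32/(1.21−0.181)](e^(−0.181×1.44) − e^(−1.21×1.44)) + 2.334 e^(−1.21×1.44)
= 3.926 × (0.7706 − 0.1751) + 2.334 × 0.1751 = 2.747 mg/L.
DO = 8.53 − 2.747 = 5.783 mg/L.

DO ≈ 5.78 mg/L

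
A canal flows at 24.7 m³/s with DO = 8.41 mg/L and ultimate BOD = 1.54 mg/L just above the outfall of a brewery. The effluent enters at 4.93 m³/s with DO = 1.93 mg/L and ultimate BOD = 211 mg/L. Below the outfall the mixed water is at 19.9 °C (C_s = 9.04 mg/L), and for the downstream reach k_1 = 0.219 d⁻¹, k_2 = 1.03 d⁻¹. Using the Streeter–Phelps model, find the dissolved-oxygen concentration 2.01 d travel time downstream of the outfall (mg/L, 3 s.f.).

DO ≈ 3.74 mg/L

Mixed DO = (24.7×8.41 + 4.93×1.93)/(24.7+4.93) = 217.2/29.63 = 7.332 mg/L.
Mixed L₀ = (24.7×1.54 + 4.93×211)/(29.63) = 1078/29.63 = 36.39 mg/L.
Initial deficit D₀ = C_s − DO₀ = 9.04 − 7.332 = 1.708 mg/L.
D(2.01) = [0.219×36.39/(1.03−0.219)](e^(−0.219×2.01) − e^(−1.03×2.01)) + 1.708 e^(−1.03×2.01)
= 9.827 × (0.6439 − 0.1261) + 1.708 × 0.1261 = 5.304 mg/L.
DO = 9.04 − 5.304 = 3.736 mg/L.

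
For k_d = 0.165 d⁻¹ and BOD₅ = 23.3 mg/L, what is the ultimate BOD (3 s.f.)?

BOD₅ = L₀(1 − e^(−5k_d)) ⇒ L₀ = BOD₅ / (1 − e^(−5×0.165))
= 23.3 / (1 − 0.4382) = 23.3 / 0.5618 = 41.48 mg/L.

L₀ ≈ 41.5 mg/L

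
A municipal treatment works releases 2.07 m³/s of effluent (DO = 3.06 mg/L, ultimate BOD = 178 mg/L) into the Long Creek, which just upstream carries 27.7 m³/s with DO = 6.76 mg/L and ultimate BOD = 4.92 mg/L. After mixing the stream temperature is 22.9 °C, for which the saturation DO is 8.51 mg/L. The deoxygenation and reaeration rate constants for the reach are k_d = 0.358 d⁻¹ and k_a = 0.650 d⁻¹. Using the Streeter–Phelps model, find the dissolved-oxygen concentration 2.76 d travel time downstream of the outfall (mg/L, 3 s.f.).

Mixed DO = (27.7×6.76 + 2.07×3.06)/(27.7+2.07) = 193.6/29.77 = 6.503 mg/L.
Mixed L₀ = (27.7×4.92 + 2.07×178)/(29.77) = 504.7/29.77 = 16.95 mg/L.
Initial deficit D₀ = C_s − DO₀ = 8.51 − 6.503 = 2.007 mg/L.
D(2.76) = [0.358×16.95/(0.650−0.358)](e^(−0.358×2.76) − e^(−0.650×2.76)) + 2.007 e^(−0.650×2.76)
= 20.79 × (0.3723 − 0.1663) + 2.007 × 0.1663 = 4.616 mg/L.
DO = 8.51 − 4.616 = 3.894 mg/L.

DO ≈ 3.89 mg/L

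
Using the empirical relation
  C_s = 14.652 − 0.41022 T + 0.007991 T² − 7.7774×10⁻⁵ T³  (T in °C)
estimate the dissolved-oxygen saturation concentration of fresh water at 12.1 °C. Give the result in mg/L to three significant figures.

C_s = 14.652 − 0.41022×12.1 + 0.007991×12.1² − 7.7774×10⁻⁵×12.1³ = 10.72 mg/L.

C_s ≈ 10.7 mg/L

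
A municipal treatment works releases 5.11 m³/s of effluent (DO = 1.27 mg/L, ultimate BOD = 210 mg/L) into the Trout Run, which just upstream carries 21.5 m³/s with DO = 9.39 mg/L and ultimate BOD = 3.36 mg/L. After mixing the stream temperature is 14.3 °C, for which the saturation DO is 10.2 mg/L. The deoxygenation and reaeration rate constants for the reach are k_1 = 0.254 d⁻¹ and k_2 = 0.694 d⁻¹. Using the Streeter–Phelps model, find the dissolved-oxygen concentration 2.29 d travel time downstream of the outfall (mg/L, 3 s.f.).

Mixed DO = (21.5×9.39 + 5.11×1.27)/(21.5+5.11) = 208.4/26.61 = 7.831 mg/L.
Mixed L₀ = (21.5×3.36 + 5.11×210)/(26.61) = 1145/26.61 = 43.04 mg/L.
Initial deficit D₀ = C_s − DO₀ = 10.2 − 7.831 = 2.369 mg/L.
D(2.29) = [0.254×43.04/(0.694−0.254)](e^(−0.254×2.29) − e^(−0.694×2.29)) + 2.369 e^(−0.694×2.29)
= 24.85 × (0.5590 − 0.2041) + 2.369 × 0.2041 = 9.301 mg/L.
DO = 10.2 − 9.301 = 0.8985 mg/L.

DO ≈ 0.899 mg/L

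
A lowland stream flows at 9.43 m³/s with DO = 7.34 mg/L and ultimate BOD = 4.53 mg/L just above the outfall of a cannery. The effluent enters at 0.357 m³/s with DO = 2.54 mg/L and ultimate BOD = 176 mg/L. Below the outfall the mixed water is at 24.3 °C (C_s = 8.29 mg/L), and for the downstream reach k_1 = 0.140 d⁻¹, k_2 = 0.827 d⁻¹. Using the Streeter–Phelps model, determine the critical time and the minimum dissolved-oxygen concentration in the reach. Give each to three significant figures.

Mixed DO = (9.43×7.34 + 0.357×2.54)/(9.43+0.357) = 70.12/9.787 = 7.165 mg/L.
Mixed L₀ = (9.43×4.53 + 0.357×176)/(9.787) = 105.5/9.787 = 10.78 mg/L.
Initial deficit D₀ = C_s − DO₀ = 8.29 − 7.165 = 1.125 mg/L.
t_c = (1/0.6870) ln[(0.827/0.140)(1 − 1.125×0.6870/(0.140×10.78))] = 1.456 × ln(2.883) = 1.541 d.
D_c = (0.140/0.827) × 10.78 × e^(−0.140×1.541) = 0.1693 × 10.78 × 0.8059 = 1.471 mg/L.
Minimum DO = 8.29 − 1.471 = 6.819 mg/L.

t_c ≈ 1.54 d; minimum DO ≈ 6.82 mg/L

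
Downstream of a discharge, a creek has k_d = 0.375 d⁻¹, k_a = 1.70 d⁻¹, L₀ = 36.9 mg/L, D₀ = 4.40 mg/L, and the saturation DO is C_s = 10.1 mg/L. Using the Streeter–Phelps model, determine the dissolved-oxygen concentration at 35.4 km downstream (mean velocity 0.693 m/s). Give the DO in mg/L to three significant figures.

Travel time t = x/v = 35.4 km / (0.693 m/s) = 35400 m / 0.693 m/s = 51080 s = 0.5912 d.
k_d L₀/(k_a−k_d) = 0.375×36.9/(1.70−0.375) = 13.84/1.325 = 10.44 mg/L.
e^(−k_d t) = e^(−0.375×0.5912) = 0.8011; e^(−k_a t) = e^(−1.70×0.5912) = 0.3660.
D = 10.44 × (0.8011 − 0.3660) + 4.40 × 0.3660 = 4.544 + 1.610 = 6.155 mg/L.
DO = C_s − D = 10.1 − 6.155 = 3.945 mg/L.

DO ≈ 3.95 mg/L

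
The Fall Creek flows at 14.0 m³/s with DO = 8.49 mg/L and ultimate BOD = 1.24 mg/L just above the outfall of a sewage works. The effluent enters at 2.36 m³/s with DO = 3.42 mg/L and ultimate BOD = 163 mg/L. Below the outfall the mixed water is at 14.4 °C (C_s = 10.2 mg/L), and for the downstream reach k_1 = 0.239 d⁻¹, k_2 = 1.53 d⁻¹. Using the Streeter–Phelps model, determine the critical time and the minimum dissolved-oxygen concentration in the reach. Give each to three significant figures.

t_c ≈ 0.842 d; minimum DO ≈ 7.06 mg/L

Mixed DO = (14.0×8.49 + 2.36×3.42)/(14.0+2.36) = 126.9/16.36 = 7.759 mg/L.
Mixed L₀ = (14.0×1.24 + 2.36×163)/(16.36) = 402.0/16.36 = 24.57 mg/L.
Initial deficit D₀ = C_s − DO₀ = 10.2 − 7.759 = 2.441 mg/L.
t_c = (1/1.291) ln[(1.53/0.239)(1 − 2.441×1.291/(0.239×24.57))] = 0.7746 × ln(2.966) = 0.8422 d.
D_c = (0.239/1.53) × 24.57 × e^(−0.239×0.8422) = 0.1562 × 24.57 × 0.8177 = 3.139 mg/L.
Minimum DO = 10.2 − 3.139 = 7.061 mg/L.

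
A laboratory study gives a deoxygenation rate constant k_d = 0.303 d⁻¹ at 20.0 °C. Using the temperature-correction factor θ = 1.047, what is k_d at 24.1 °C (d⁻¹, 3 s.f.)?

k_d(T₂) = k_d(T₁) · θ^(T₂−T₁) = 0.303 × 1.047^(24.1−20.0)
= 0.303 × 1.047^4.10 = 0.303 × 1.207 = 0.3658 d⁻¹.

k_d ≈ 0.366 d⁻¹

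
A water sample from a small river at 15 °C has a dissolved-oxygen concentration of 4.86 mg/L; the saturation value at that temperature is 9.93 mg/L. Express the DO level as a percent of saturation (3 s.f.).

% saturation = C/C_s × 100 = 4.86/9.93 × 100 = 48.9 %.

48.9 % saturation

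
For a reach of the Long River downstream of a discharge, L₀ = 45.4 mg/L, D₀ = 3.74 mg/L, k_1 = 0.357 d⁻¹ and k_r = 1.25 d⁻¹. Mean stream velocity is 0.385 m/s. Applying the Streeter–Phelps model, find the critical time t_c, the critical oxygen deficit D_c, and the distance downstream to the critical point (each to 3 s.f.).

With k_r/k_1 = 3.501 and 1 − D₀(k_r−k_1)/(k_1 L₀) = 0.7939,
t_c = ln(3.501 × 0.7939) / (1.25 − 0.357) = ln(2.780) / 0.8930 = 1.022/0.8930 = 1.145 d.
L(t_c) = L₀ e^(−k_1 t_c) = 45.4 × 0.6645 = 30.17 mg/L, and at the critical point k_r D_c = k_1 L, so D_c = (0.357/1.25) × 30.17 = 8.616 mg/L.
x_c = v t_c = 0.385 m/s × 1.145 d × 86400 s/d = 38080 m ≈ 38.1 km.

t_c ≈ 1.14 d; D_c ≈ 8.62 mg/L; x_c ≈ 38.1 km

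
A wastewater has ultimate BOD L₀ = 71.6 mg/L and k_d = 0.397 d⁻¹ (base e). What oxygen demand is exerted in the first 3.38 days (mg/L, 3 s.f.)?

y_t = L₀(1 − e^(−k_d t)) = 71.6 × (1 − e^(−0.397×3.38))
= 71.6 × (1 − 0.2614) = 71.6 × 0.7386 = 52.89 mg/L.

y ≈ 52.9 mg/L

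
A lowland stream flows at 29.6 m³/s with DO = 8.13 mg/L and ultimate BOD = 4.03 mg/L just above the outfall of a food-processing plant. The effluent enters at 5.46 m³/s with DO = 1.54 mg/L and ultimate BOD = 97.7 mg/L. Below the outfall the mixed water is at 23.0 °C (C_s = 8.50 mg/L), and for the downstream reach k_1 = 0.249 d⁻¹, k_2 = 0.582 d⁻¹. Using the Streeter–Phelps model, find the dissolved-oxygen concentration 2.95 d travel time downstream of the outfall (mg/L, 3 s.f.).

Mixed DO = (29.6×8.13 + 5.46×1.54)/(29.6+5.46) = 249.1/35.06 = 7.104 mg/L.
Mixed L₀ = (29.6×4.03 + 5.46×97.7)/(35.06) = 652.7/35.06 = 18.62 mg/L.
Initial deficit D₀ = C_s − DO₀ = 8.50 − 7.104 = 1.396 mg/L.
D(2.95) = [0.249×18.62/(0.582−0.249)](e^(−0.249×2.95) − e^(−0.582×2.95)) + 1.396 e^(−0.582×2.95)
= 13.92 × (0.4797 − 0.1796) + 1.396 × 0.1796 = 4.429 mg/L.
DO = 8.50 − 4.429 = 4.071 mg/L.

DO ≈ 4.07 mg/L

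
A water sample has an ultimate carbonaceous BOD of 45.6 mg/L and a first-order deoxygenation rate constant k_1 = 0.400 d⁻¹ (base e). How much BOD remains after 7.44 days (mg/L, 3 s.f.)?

L ≈ 2.33 mg/L

L_t = L₀ e^(−k_1 t) = 45.6 × e^(−0.400×7.44) = 45.6 × 0.05100 = 2.325 mg/L.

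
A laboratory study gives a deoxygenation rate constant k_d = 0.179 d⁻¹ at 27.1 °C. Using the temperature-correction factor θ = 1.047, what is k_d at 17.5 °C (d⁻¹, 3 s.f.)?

k_d(T₂) = k_d(T₁) · θ^(T₂−T₁) = 0.179 × 1.047^(17.5−27.1)
= 0.179 × 1.047^-9.60 = 0.179 × 0.6434 = 0.1152 d⁻¹.

k_d ≈ 0.115 d⁻¹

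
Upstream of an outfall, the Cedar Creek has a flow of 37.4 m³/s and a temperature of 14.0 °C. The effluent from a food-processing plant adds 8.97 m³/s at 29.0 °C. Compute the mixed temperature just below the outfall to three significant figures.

Flow-weighted mixing: C = (Q_r C_r + Q_w C_w)/(Q_r + Q_w)
= (37.4×14.0 + 8.97×29.0)/(37.4 + 8.97) = 783.7/46.37 = 16.90 °C.

16.9 °C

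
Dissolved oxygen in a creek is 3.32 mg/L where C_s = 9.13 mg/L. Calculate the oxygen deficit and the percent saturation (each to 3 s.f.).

D ≈ 5.81 mg/L; 36.4 % saturation

D = C_s − C = 9.13 − 3.32 = 5.81 mg/L.
% saturation = 3.32/9.13 × 100 = 36.4 %.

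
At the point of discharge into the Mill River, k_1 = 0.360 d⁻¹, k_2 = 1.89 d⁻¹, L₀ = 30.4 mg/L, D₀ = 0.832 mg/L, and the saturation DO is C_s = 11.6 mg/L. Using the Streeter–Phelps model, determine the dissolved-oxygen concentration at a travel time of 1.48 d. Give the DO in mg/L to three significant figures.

k_1 L₀/(k_2−k_1) = 0.360×30.4/(1.89−0.360) = 10.94/1.530 = 7.153 mg/L.
e^(−k_1 t) = e^(−0.360×1.480) = 0.5870; e^(−k_2 t) = e^(−1.89×1.480) = 0.06098.
D = 7.153 × (0.5870 − 0.06098) + 0.832 × 0.06098 = 3.762 + 0.05074 = 3.813 mg/L.
DO = C_s − D = 11.6 − 3.813 = 7.787 mg/L.

DO ≈ 7.79 mg/L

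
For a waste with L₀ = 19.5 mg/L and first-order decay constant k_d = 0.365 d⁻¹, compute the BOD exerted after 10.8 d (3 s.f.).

y ≈ 19.1 mg/L

y_t = L₀(1 − e^(−k_d t)) = 19.5 × (1 − e^(−0.365×10.8))
= 19.5 × (1 − 0.01941) = 19.5 × 0.9806 = 19.12 mg/L.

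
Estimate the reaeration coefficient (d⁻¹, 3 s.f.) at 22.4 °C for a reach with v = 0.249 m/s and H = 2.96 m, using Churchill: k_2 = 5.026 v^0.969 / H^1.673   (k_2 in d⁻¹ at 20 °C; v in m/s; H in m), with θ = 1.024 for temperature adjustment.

k_2 ≈ 0.225 d⁻¹

k_2(20) = 5.026 × 0.249^0.969 / 2.96^1.673 = 5.026 × 0.2600 / 6.144 = 0.2127 d⁻¹.
k_2(22.4) = 0.2127 × 1.024^(22.4−20) = 0.2127 × 1.059 = 0.2251 d⁻¹.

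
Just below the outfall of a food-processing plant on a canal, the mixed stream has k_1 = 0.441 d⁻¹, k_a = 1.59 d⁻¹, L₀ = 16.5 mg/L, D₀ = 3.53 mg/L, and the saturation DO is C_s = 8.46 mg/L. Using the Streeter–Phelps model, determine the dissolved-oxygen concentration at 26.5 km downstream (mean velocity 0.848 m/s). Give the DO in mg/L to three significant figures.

Travel time t = x/v = 26.5 km / (0.848 m/s) = 26500 m / 0.848 m/s = 31250 s = 0.3617 d.
k_1 L₀/(k_a−k_1) = 0.441×16.5/(1.59−0.441) = 7.277/1.149 = 6.333 mg/L.
e^(−k_1 t) = e^(−0.441×0.3617) = 0.8526; e^(−k_a t) = e^(−1.59×0.3617) = 0.5627.
D = 6.333 × (0.8526 − 0.5627) + 3.53 × 0.5627 = 1.836 + 1.986 = 3.822 mg/L.
DO = C_s − D = 8.46 − 3.822 = 4.638 mg/L.

DO ≈ 4.64 mg/L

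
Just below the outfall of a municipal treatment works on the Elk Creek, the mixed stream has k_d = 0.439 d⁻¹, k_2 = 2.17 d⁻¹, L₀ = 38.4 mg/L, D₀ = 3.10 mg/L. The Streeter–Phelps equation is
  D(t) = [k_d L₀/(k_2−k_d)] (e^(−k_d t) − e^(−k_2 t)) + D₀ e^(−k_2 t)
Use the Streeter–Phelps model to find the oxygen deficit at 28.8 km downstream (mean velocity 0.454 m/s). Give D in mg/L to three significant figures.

D ≈ 5.71 mg/L

Travel time t = x/v = 28.8 km / (0.454 m/s) = 28800 m / 0.454 m/s = 63440 s = 0.7342 d.
k_d L₀/(k_2−k_d) = 0.439×38.4/(2.17−0.439) = 16.86/1.731 = 9.739 mg/L.
e^(−k_d t) = e^(−0.439×0.7342) = 0.7245; e^(−k_2 t) = e^(−2.17×0.7342) = 0.2033.
D = 9.739 × (0.7245 − 0.2033) + 3.10 × 0.2033 = 5.076 + 0.6301 = 5.706 mg/L.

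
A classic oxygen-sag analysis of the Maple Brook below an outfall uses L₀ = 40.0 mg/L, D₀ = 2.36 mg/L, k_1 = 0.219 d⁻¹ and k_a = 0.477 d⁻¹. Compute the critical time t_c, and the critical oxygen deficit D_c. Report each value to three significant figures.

With k_a/k_1 = 2.178 and 1 − D₀(k_a−k_1)/(k_1 L₀) = 0.9305,
t_c = ln(2.178 × 0.9305) / (0.477 − 0.219) = ln(2.027) / 0.2580 = 0.7064/0.2580 = 2.738 d.
D_c = (k_1/k_a) L₀ e^(−k_1 t_c) = (0.219/0.477) × 40.0 × e^(−0.219×2.738) = 0.4591 × 40.0 × 0.5490 = 10.08 mg/L.

t_c ≈ 2.74 d; D_c ≈ 10.1 mg/L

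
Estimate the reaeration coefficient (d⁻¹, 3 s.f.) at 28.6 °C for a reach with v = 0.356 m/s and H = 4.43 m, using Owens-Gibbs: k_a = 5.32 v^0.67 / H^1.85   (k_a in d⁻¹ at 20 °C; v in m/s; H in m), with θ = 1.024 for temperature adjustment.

k_a(20) = 5.32 × 0.356^0.67 / 4.43^1.85 = 5.32 × 0.5006 / 15.70 = 0.1696 d⁻¹.
k_a(28.6) = 0.1696 × 1.024^(28.6−20) = 0.1696 × 1.226 = 0.2080 d⁻¹.

k_a ≈ 0.208 d⁻¹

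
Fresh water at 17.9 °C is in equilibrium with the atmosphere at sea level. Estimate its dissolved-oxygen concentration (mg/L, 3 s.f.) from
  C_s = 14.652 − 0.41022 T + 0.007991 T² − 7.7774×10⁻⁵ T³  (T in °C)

C_s ≈ 9.42 mg/L

C_s = 14.652 − 0.41022×17.9 + 0.007991×17.9² − 7.7774×10⁻⁵×17.9³ = 9.423 mg/L.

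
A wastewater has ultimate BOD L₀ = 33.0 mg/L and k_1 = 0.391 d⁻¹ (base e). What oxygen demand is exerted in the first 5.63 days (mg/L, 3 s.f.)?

y ≈ 29.3 mg/L

y_t = L₀(1 − e^(−k_1 t)) = 33.0 × (1 − e^(−0.391×5.63))
= 33.0 × (1 − 0.1107) = 33.0 × 0.8893 = 29.35 mg/L.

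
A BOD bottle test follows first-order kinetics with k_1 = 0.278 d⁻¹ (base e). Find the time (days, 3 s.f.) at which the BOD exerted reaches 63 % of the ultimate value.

t ≈ 3.58 d

y/L₀ = 1 − e^(−k_1 t) = 0.63 ⇒ e^(−k_1 t) = 0.370
t = −ln(0.370) / 0.278 = 0.9943 / 0.278 = 3.576 d.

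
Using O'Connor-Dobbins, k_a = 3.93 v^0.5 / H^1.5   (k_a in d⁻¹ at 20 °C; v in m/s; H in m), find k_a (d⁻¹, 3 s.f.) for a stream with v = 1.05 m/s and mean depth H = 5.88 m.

k_a ≈ 0.282 d⁻¹

k_a = 3.93 × 1.05^0.5 / 5.88^1.5 = 3.93 × 1.025 / 14.26 = 0.2824 d⁻¹.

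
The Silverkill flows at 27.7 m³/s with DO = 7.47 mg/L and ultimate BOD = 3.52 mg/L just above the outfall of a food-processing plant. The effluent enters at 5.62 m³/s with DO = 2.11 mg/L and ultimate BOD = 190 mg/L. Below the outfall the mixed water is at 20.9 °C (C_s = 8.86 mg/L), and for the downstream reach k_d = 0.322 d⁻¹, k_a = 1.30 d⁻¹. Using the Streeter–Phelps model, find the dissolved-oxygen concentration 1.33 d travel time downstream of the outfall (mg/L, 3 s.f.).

Mixed DO = (27.7×7.47 + 5.62×2.11)/(27.7+5.62) = 218.8/33.32 = 6.566 mg/L.
Mixed L₀ = (27.7×3.52 + 5.62×190)/(33.32) = 1165/33.32 = 34.97 mg/L.
Initial deficit D₀ = C_s − DO₀ = 8.86 − 6.566 = 2.294 mg/L.
D(1.33) = [0.322×34.97/(1.30−0.322)](e^(−0.322×1.33) − e^(−1.30×1.33)) + 2.294 e^(−1.30×1.33)
= 11.51 × (0.6516 − 0.1775) + 2.294 × 0.1775 = 5.867 mg/L.
DO = 8.86 − 5.867 = 2.993 mg/L.

DO ≈ 2.99 mg/L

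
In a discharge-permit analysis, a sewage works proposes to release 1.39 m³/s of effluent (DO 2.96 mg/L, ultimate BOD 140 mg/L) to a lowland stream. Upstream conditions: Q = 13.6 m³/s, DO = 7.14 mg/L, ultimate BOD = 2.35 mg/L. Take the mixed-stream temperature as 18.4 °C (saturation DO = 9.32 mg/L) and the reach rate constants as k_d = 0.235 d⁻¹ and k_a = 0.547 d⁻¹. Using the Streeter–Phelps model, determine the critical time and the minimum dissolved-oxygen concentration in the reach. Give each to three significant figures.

t_c ≈ 1.89 d; minimum DO ≈ 5.15 mg/L

Mixed DO = (13.6×7.14 + 1.39×2.96)/(13.6+1.39) = 101.2/14.99 = 6.752 mg/L.
Mixed L₀ = (13.6×2.35 + 1.39×140)/(14.99) = 226.6/14.99 = 15.11 mg/L.
Initial deficit D₀ = C_s − DO₀ = 9.32 − 6.752 = 2.568 mg/L.
t_c = (1/0.3120) ln[(0.547/0.235)(1 − 2.568×0.3120/(0.235×15.11))] = 3.205 × ln(1.803) = 1.889 d.
D_c = (0.235/0.547) × 15.11 × e^(−0.235×1.889) = 0.4296 × 15.11 × 0.6416 = 4.166 mg/L.
Minimum DO = 9.32 − 4.166 = 5.154 mg/L.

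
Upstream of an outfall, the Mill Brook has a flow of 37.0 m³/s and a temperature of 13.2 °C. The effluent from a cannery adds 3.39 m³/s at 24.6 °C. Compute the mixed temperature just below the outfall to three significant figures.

14.2 °C

Flow-weighted mixing: C = (Q_r C_r + Q_w C_w)/(Q_r + Q_w)
= (37.0×13.2 + 3.39×24.6)/(37.0 + 3.39) = 571.8/40.39 = 14.16 °C.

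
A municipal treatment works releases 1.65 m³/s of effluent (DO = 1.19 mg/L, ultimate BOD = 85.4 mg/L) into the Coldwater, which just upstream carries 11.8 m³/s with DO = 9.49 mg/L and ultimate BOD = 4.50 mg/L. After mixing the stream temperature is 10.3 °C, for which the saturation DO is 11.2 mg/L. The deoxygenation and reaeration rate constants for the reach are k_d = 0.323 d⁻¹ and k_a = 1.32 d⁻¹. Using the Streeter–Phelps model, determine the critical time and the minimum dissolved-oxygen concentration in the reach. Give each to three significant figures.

Mixed DO = (11.8×9.49 + 1.65×1.19)/(11.8+1.65) = 113.9/13.45 = 8.472 mg/L.
Mixed L₀ = (11.8×4.50 + 1.65×85.4)/(13.45) = 194.0/13.45 = 14.42 mg/L.
Initial deficit D₀ = C_s − DO₀ = 11.2 − 8.472 = 2.728 mg/L.
t_c = (1/0.9970) ln[(1.32/0.323)(1 − 2.728×0.9970/(0.323×14.42))] = 1.003 × ln(1.701) = 0.5327 d.
D_c = (0.323/1.32) × 14.42 × e^(−0.323×0.5327) = 0.2447 × 14.42 × 0.8419 = 2.972 mg/L.
Minimum DO = 11.2 − 2.972 = 8.228 mg/L.

t_c ≈ 0.533 d; minimum DO ≈ 8.23 mg/L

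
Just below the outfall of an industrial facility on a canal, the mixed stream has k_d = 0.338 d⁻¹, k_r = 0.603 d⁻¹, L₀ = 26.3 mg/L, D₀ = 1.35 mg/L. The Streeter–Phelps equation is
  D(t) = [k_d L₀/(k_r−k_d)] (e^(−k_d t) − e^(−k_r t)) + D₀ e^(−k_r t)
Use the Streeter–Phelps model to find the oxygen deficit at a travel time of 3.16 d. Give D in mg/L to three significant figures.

D ≈ 6.74 mg/L

k_d L₀/(k_r−k_d) = 0.338×26.3/(0.603−0.338) = 8.889/0.2650 = 33.54 mg/L.
e^(−k_d t) = e^(−0.338×3.160) = 0.3437; e^(−k_r t) = e^(−0.603×3.160) = 0.1488.
D = 33.54 × (0.3437 − 0.1488) + 1.35 × 0.1488 = 6.538 + 0.2008 = 6.739 mg/L.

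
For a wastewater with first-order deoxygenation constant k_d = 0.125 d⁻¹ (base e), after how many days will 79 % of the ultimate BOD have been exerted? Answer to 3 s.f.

y/L₀ = 1 − e^(−k_d t) = 0.79 ⇒ e^(−k_d t) = 0.210
t = −ln(0.210) / 0.125 = 1.561 / 0.125 = 12.49 d.

t ≈ 12.5 d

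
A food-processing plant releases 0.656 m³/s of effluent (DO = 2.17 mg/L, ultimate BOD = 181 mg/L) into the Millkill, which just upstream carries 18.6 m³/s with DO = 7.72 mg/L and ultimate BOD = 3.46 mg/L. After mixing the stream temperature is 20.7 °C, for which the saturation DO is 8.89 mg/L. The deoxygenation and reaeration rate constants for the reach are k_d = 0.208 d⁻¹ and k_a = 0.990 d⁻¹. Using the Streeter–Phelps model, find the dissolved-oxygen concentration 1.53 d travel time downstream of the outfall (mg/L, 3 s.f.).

Mixed DO = (18.6×7.72 + 0.656×2.17)/(18.6+0.656) = 145.0/19.26 = 7.531 mg/L.
Mixed L₀ = (18.6×3.46 + 0.656×181)/(19.26) = 183.1/19.26 = 9.508 mg/L.
Initial deficit D₀ = C_s − DO₀ = 8.89 − 7.531 = 1.359 mg/L.
D(1.53) = [0.208×9.508/(0.990−0.208)](e^(−0.208×1.53) − e^(−0.990×1.53)) + 1.359 e^(−0.990×1.53)
= 2.529 × (0.7274 − 0.2199) + 1.359 × 0.2199 = 1.582 mg/L.
DO = 8.89 − 1.582 = 7.308 mg/L.

DO ≈ 7.31 mg/L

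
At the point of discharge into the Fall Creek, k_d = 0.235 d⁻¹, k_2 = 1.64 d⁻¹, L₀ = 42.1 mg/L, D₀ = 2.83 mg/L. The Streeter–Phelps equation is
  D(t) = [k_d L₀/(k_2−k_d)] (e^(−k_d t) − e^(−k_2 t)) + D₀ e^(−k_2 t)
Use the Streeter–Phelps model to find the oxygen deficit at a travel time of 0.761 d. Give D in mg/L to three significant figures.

D ≈ 4.68 mg/L

k_d L₀/(k_2−k_d) = 0.235×42.1/(1.64−0.235) = 9.893/1.405 = 7.042 mg/L.
e^(−k_d t) = e^(−0.235×0.7610) = 0.8362; e^(−k_2 t) = e^(−1.64×0.7610) = 0.2871.
D = 7.042 × (0.8362 − 0.2871) + 2.83 × 0.2871 = 3.867 + 0.8124 = 4.680 mg/L.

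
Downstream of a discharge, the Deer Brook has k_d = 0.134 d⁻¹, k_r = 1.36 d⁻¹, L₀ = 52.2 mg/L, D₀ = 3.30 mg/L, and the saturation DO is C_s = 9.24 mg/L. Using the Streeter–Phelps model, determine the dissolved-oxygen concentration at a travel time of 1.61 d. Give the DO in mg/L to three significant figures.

DO ≈ 4.91 mg/L

k_d L₀/(k_r−k_d) = 0.134×52.2/(1.36−0.134) = 6.995/1.226 = 5.705 mg/L.
e^(−k_d t) = e^(−0.134×1.610) = 0.8059; e^(−k_r t) = e^(−1.36×1.610) = 0.1120.
D = 5.705 × (0.8059 − 0.1120) + 3.30 × 0.1120 = 3.959 + 0.3695 = 4.329 mg/L.
DO = C_s − D = 9.24 − 4.329 = 4.911 mg/L.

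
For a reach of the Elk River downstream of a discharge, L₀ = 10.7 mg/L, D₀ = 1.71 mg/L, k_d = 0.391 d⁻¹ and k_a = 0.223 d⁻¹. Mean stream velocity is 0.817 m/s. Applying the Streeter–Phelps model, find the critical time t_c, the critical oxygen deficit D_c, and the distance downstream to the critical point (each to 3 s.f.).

t_c ≈ 2.95 d; D_c ≈ 5.93 mg/L; x_c ≈ 208 km

With k_a/k_d = 0.5703 and 1 − D₀(k_a−k_d)/(k_d L₀) = 1.069,
t_c = ln(0.5703 × 1.069) / (0.223 − 0.391) = ln(0.6095) / -0.1680 = -0.4951/-0.1680 = 2.947 d.
D_c = (k_d/k_a) L₀ e^(−k_d t_c) = (0.391/0.223) × 10.7 × e^(−0.391×2.947) = 1.753 × 10.7 × 0.3159 = 5.927 mg/L.
x_c = v t_c = 0.817 m/s × 2.947 d × 86400 s/d = 208000 m ≈ 208 km.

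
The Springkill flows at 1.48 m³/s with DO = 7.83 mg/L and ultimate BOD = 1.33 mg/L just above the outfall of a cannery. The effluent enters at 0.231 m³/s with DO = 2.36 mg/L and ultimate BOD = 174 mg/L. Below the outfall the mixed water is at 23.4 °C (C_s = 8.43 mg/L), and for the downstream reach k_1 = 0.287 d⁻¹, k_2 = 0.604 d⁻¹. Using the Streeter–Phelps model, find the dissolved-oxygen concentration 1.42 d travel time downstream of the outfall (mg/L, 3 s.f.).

Mixed DO = (1.48×7.83 + 0.231×2.36)/(1.48+0.231) = 12.13/1.711 = 7.092 mg/L.
Mixed L₀ = (1.48×1.33 + 0.231×174)/(1.711) = 42.16/1.711 = 24.64 mg/L.
Initial deficit D₀ = C_s − DO₀ = 8.43 − 7.092 = 1.338 mg/L.
D(1.42) = [0.287×24.64/(0.604−0.287)](e^(−0.287×1.42) − e^(−0.604×1.42)) + 1.338 e^(−0.604×1.42)
= 22.31 × (0.6653 − 0.4241) + 1.338 × 0.4241 = 5.948 mg/L.
DO = 8.43 − 5.948 = 2.482 mg/L.

DO ≈ 2.48 mg/L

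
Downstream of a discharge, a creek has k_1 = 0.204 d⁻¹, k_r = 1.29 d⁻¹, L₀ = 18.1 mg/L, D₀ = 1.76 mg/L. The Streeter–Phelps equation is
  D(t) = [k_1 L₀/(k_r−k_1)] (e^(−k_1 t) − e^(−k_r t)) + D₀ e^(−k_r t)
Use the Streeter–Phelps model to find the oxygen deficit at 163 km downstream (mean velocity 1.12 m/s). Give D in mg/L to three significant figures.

D ≈ 2.22 mg/L

Travel time t = x/v = 163 km / (1.12 m/s) = 163000 m / 1.12 m/s = 145500 s = 1.684 d.
k_1 L₀/(k_r−k_1) = 0.204×18.1/(1.29−0.204) = 3.692/1.086 = 3.400 mg/L.
e^(−k_1 t) = e^(−0.204×1.684) = 0.7092; e^(−k_r t) = e^(−1.29×1.684) = 0.1138.
D = 3.400 × (0.7092 − 0.1138) + 1.76 × 0.1138 = 2.024 + 0.2004 = 2.225 mg/L.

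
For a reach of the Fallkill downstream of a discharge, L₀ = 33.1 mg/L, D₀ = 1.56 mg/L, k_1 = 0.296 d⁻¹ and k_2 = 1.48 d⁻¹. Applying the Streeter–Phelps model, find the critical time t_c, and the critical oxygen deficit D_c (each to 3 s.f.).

At the critical point dD/dt = 0, so k_1 L₀ e^(−k_1 t) = k_2 D. Substituting D(t) from the Streeter–Phelps equation and solving for t gives
t_c = ln[(k_2/k_1)(1 − D₀(k_2−k_1)/(k_1 L₀))] / (k_2−k_1).
Here k_2−k_1 = 1.184 d⁻¹ and 1 − D₀(k_2−k_1)/(k_1 L₀) = 1 − 1.56×1.184/(0.296×33.1) = 0.8115, so
t_c = ln(5.000 × 0.8115) / 1.184 = 1.401 / 1.184 = 1.183 d.
L(t_c) = L₀ e^(−k_1 t_c) = 33.1 × 0.7046 = 23.32 mg/L, and at the critical point k_2 D_c = k_1 L, so D_c = (0.296/1.48) × 23.32 = 4.664 mg/L.

t_c ≈ 1.18 d; D_c ≈ 4.66 mg/L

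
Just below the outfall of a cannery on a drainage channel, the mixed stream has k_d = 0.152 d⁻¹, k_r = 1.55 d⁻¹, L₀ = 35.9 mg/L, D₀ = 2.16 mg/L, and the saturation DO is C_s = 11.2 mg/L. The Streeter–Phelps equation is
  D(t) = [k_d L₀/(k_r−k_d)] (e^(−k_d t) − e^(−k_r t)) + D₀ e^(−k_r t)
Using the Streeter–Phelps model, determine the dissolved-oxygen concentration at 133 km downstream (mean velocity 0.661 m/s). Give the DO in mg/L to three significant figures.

DO ≈ 8.51 mg/L

Travel time t = x/v = 133 km / (0.661 m/s) = 133000 m / 0.661 m/s = 201200 s = 2.329 d.
k_d L₀/(k_r−k_d) = 0.152×35.9/(1.55−0.152) = 5.457/1.398 = 3.903 mg/L.
e^(−k_d t) = e^(−0.152×2.329) = 0.7019; e^(−k_r t) = e^(−1.55×2.329) = 0.02706.
D = 3.903 × (0.7019 − 0.02706) + 2.16 × 0.02706 = 2.634 + 0.05845 = 2.692 mg/L.
DO = C_s − D = 11.2 − 2.692 = 8.508 mg/L.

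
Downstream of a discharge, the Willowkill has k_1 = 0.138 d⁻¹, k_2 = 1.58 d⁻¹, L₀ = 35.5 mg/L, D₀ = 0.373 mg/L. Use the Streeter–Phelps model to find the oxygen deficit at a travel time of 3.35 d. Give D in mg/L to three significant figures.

D ≈ 2.12 mg/L

k_1 L₀/(k_2−k_1) = 0.138×35.5/(1.58−0.138) = 4.899/1.442 = 3.397 mg/L.
e^(−k_1 t) = e^(−0.138×3.350) = 0.6298; e^(−k_2 t) = e^(−1.58×3.350) = 0.005027.
D = 3.397 × (0.6298 − 0.005027) + 0.373 × 0.005027 = 2.123 + 0.001875 = 2.125 mg/L.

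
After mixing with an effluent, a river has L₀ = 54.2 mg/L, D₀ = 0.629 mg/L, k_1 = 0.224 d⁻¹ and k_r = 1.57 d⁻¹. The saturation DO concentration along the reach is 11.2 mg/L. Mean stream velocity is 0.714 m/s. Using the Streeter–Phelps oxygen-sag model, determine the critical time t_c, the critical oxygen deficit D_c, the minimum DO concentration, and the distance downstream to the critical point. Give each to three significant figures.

t_c ≈ 1.39 d; D_c ≈ 5.66 mg/L; min DO ≈ 5.54 mg/L; x_c ≈ 85.9 km

t_c = [1/(k_r−k_1)] ln[(k_r/k_1)(1 − D₀(k_r−k_1)/(k_1 L₀))]
= [1/(1.57−0.224)] ln[(1.57/0.224)(1 − 0.629×1.346/(0.224×54.2))]
= (1/1.346) ln[7.009 × 0.9303] = 0.7429 × ln(6.520) = 0.7429 × 1.875 = 1.393 d.
D_c = (k_1/k_r) L₀ e^(−k_1 t_c) = (0.224/1.57) × 54.2 × e^(−0.224×1.393) = 0.1427 × 54.2 × 0.7320 = 5.660 mg/L.
Minimum DO = C_s − D_c = 11.2 − 5.660 = 5.540 mg/L.
x_c = v t_c = 0.714 m/s × 1.393 d × 86400 s/d = 85930 m ≈ 85.9 km.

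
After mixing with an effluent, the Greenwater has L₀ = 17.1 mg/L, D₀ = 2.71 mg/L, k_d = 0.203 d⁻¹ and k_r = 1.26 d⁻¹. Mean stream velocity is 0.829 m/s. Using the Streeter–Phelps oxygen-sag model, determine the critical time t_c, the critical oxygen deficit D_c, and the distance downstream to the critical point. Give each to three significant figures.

t_c ≈ 0.0772 d; D_c ≈ 2.71 mg/L; x_c ≈ 5.53 km

With k_r/k_d = 6.207 and 1 − D₀(k_r−k_d)/(k_d L₀) = 0.1748,
t_c = ln(6.207 × 0.1748) / (1.26 − 0.203) = ln(1.085) / 1.057 = 0.08163/1.057 = 0.07722 d.
L(t_c) = L₀ e^(−k_d t_c) = 17.1 × 0.9844 = 16.83 mg/L, and at the critical point k_r D_c = k_d L, so D_c = (0.203/1.26) × 16.83 = 2.712 mg/L.
x_c = v t_c = 0.829 m/s × 0.07722 d × 86400 s/d = 5531 m ≈ 5.53 km.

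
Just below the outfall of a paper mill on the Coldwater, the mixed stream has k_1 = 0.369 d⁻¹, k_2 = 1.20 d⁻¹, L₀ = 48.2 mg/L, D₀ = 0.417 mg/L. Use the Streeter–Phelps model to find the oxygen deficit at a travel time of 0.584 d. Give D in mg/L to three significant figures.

k_1 L₀/(k_2−k_1) = 0.369×48.2/(1.20−0.369) = 17.79/0.8310 = 21.40 mg/L.
e^(−k_1 t) = e^(−0.369×0.5840) = 0.8061; e^(−k_2 t) = e^(−1.20×0.5840) = 0.4962.
D = 21.40 × (0.8061 − 0.4962) + 0.417 × 0.4962 = 6.634 + 0.2069 = 6.841 mg/L.

D ≈ 6.84 mg/L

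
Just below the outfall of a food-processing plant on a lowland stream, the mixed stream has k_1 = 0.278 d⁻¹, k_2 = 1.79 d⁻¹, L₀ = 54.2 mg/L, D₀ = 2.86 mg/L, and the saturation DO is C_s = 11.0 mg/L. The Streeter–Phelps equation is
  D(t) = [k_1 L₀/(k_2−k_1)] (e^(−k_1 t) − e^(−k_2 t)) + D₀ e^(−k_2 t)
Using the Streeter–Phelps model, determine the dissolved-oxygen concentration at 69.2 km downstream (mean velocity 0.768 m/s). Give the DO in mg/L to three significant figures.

DO ≈ 4.64 mg/L

Travel time t = x/v = 69.2 km / (0.768 m/s) = 69200 m / 0.768 m/s = 90100 s = 1.043 d.
k_1 L₀/(k_2−k_1) = 0.278×54.2/(1.79−0.278) = 15.07/1.512 = 9.965 mg/L.
e^(−k_1 t) = e^(−0.278×1.043) = 0.7483; e^(−k_2 t) = e^(−1.79×1.043) = 0.1546.
D = 9.965 × (0.7483 − 0.1546) + 2.86 × 0.1546 = 5.916 + 0.4422 = 6.359 mg/L.
DO = C_s − D = 11.0 − 6.359 = 4.641 mg/L.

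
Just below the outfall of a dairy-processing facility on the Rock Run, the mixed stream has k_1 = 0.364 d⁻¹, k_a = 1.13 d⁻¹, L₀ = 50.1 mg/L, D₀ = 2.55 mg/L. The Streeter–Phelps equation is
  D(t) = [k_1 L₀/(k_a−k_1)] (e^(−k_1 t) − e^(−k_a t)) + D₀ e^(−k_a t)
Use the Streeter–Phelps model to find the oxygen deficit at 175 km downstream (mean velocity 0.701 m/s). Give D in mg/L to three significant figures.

Travel time t = x/v = 175 km / (0.701 m/s) = 175000 m / 0.701 m/s = 249600 s = 2.889 d.
k_1 L₀/(k_a−k_1) = 0.364×50.1/(1.13−0.364) = 18.24/0.7660 = 23.81 mg/L.
e^(−k_1 t) = e^(−0.364×2.889) = 0.3493; e^(−k_a t) = e^(−1.13×2.889) = 0.03820.
D = 23.81 × (0.3493 − 0.03820) + 2.55 × 0.03820 = 7.407 + 0.09740 = 7.505 mg/L.

D ≈ 7.50 mg/L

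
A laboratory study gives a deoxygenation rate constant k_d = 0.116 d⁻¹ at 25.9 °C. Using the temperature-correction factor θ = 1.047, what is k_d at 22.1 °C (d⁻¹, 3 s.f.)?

k_d ≈ 0.0974 d⁻¹

k_d(T₂) = k_d(T₁) · θ^(T₂−T₁) = 0.116 × 1.047^(22.1−25.9)
= 0.116 × 1.047^-3.80 = 0.116 × 0.8399 = 0.09742 d⁻¹.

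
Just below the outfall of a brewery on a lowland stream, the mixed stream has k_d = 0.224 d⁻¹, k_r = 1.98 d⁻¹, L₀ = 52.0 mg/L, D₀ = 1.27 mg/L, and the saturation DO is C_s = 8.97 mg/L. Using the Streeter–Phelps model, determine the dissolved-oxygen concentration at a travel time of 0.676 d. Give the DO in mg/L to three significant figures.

DO ≈ 4.68 mg/L

k_d L₀/(k_r−k_d) = 0.224×52.0/(1.98−0.224) = 11.65/1.756 = 6.633 mg/L.
e^(−k_d t) = e^(−0.224×0.6760) = 0.8595; e^(−k_r t) = e^(−1.98×0.6760) = 0.2622.
D = 6.633 × (0.8595 − 0.2622) + 1.27 × 0.2622 = 3.962 + 0.3330 = 4.295 mg/L.
DO = C_s − D = 8.97 − 4.295 = 4.675 mg/L.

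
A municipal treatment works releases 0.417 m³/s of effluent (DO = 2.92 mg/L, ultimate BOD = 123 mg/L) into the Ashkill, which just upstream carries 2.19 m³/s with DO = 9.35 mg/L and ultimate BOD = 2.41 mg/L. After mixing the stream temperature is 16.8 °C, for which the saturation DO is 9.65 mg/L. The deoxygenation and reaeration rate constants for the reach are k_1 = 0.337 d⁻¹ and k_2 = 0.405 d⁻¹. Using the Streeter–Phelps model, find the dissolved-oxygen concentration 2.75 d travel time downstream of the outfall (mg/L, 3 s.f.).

DO ≈ 1.95 mg/L

Mixed DO = (2.19×9.35 + 0.417×2.92)/(2.19+0.417) = 21.69/2.607 = 8.321 mg/L.
Mixed L₀ = (2.19×2.41 + 0.417×123)/(2.607) = 56.57/2.607 = 21.70 mg/L.
Initial deficit D₀ = C_s − DO₀ = 9.65 − 8.321 = 1.329 mg/L.
D(2.75) = [0.337×21.70/(0.405−0.337)](e^(−0.337×2.75) − e^(−0.405×2.75)) + 1.329 e^(−0.405×2.75)
= 107.5 × (0.3958 − 0.3283) + 1.329 × 0.3283 = 7.696 mg/L.
DO = 9.65 − 7.696 = 1.954 mg/L.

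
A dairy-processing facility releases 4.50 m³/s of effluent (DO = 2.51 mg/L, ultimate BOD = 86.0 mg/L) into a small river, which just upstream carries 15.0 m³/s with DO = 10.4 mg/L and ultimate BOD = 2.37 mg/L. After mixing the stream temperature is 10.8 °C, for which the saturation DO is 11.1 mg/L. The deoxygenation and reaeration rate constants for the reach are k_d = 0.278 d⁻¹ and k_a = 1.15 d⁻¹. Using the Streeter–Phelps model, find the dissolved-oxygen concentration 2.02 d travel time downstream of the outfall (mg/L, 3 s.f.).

Mixed DO = (15.0×10.4 + 4.50×2.51)/(15.0+4.50) = 167.3/19.50 = 8.579 mg/L.
Mixed L₀ = (15.0×2.37 + 4.50×86.0)/(19.50) = 422.6/19.50 = 21.67 mg/L.
Initial deficit D₀ = C_s − DO₀ = 11.1 − 8.579 = 2.521 mg/L.
D(2.02) = [0.278×21.67/(1.15−0.278)](e^(−0.278×2.02) − e^(−1.15×2.02)) + 2.521 e^(−1.15×2.02)
= 6.908 × (0.5703 − 0.09798) + 2.521 × 0.09798 = 3.510 mg/L.
DO = 11.1 − 3.510 = 7.590 mg/L.

DO ≈ 7.59 mg/L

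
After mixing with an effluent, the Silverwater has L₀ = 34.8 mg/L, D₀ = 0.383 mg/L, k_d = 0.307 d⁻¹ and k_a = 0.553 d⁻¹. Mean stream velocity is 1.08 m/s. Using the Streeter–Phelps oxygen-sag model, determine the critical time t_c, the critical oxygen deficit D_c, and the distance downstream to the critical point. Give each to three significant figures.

At the critical point dD/dt = 0, so k_d L₀ e^(−k_d t) = k_a D. Substituting D(t) from the Streeter–Phelps equation and solving for t gives
t_c = ln[(k_a/k_d)(1 − D₀(k_a−k_d)/(k_d L₀))] / (k_a−k_d).
Here k_a−k_d = 0.2460 d⁻¹ and 1 − D₀(k_a−k_d)/(k_d L₀) = 1 − 0.383×0.2460/(0.307×34.8) = 0.9912, so
t_c = ln(1.801 × 0.9912) / 0.2460 = 0.5797 / 0.2460 = 2.356 d.
L(t_c) = L₀ e^(−k_d t_c) = 34.8 × 0.4851 = 16.88 mg/L, and at the critical point k_a D_c = k_d L, so D_c = (0.307/0.553) × 16.88 = 9.372 mg/L.
x_c = v t_c = 1.08 m/s × 2.356 d × 86400 s/d = 219900 m ≈ 220 km.

t_c ≈ 2.36 d; D_c ≈ 9.37 mg/L; x_c ≈ 220 km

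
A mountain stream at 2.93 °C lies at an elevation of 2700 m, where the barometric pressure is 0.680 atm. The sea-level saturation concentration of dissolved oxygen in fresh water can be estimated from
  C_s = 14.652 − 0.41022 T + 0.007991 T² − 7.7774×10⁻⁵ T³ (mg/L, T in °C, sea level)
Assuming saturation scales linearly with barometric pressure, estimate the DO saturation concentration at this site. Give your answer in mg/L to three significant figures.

C_s ≈ 9.19 mg/L

At sea level: C_s = 14.652 − 0.41022×2.93 + 0.007991×2.93² − 7.7774×10⁻⁵×2.93³ = 13.52 mg/L.
Pressure correction: C_s' = 13.52 × 0.680 = 9.191 mg/L.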